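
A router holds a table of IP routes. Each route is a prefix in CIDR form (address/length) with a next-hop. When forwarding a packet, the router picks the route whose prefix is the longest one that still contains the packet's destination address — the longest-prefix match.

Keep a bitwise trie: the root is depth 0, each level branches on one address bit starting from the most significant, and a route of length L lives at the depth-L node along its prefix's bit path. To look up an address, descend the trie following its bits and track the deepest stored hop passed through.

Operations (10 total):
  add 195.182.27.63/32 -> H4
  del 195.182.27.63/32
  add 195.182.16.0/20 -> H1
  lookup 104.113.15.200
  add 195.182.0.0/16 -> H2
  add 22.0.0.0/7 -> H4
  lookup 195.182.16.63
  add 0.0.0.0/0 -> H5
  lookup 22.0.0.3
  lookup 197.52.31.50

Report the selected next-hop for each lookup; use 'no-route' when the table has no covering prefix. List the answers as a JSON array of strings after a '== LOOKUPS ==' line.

Process each operation:
  + 195.182.27.63/32 (H4) depth=32
  del 195.182.27.63/32 (clear depth 32)
  + 195.182.16.0/20 (H1) depth=20
  lookup 104.113.15.200: bits ε walk d0:- -> no-route
  + 195.182.0.0/16 (H2) depth=16
  + 22.0.0.0/7 (H4) depth=7
  lookup 195.182.16.63: bits 11000011101101100001 walk d0:-→d1:-→d2:-→d3:-→d4:-→d5:-→d6:-→d7:-→d8:-→d9:-→d10:-→d11:-→d12:-→d13:-→d14:-→d15:-→d16:H2→d17:-→d18:-→d19:-→d20:H1 -> H1
  + 0.0.0.0/0 (H5) depth=0
  lookup 22.0.0.3: bits 0001011 walk d0:H5→d1:-→d2:-→d3:-→d4:-→d5:-→d6:-→d7:H4 -> H4
  lookup 197.52.31.50: bits 11000 walk d0:H5→d1:-→d2:-→d3:-→d4:-→d5:- -> H5

== LOOKUPS ==
["no-route","H1","H4","H5"]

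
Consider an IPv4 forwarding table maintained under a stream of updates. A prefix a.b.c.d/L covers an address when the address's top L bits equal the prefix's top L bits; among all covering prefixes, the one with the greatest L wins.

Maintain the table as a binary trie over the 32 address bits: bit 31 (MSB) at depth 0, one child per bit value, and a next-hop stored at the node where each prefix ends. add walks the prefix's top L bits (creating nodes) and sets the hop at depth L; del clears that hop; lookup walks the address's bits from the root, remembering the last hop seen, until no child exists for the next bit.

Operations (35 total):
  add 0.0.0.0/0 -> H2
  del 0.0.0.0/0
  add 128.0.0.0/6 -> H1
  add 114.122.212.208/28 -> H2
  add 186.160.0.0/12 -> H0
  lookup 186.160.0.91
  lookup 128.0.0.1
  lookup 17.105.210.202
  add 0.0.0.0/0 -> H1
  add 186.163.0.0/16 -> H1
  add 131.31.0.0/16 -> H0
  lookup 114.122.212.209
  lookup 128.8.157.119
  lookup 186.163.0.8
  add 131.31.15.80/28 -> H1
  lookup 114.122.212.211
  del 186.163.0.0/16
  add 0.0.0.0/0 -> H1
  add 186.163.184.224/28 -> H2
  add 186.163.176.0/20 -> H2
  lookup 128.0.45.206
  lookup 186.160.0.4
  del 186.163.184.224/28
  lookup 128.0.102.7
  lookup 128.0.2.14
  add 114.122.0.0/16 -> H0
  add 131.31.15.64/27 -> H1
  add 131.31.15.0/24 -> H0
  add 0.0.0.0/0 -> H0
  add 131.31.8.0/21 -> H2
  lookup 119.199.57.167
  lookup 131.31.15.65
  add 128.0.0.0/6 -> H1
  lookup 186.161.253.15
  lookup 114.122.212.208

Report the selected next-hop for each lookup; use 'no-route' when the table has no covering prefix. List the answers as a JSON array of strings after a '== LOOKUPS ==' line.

Apply in order:
  + 0.0.0.0/0 (H2) depth=0
  del 0.0.0.0/0 (clear depth 0)
  + 128.0.0.0/6 (H1) depth=6
  + 114.122.212.208/28 (H2) depth=28
  + 186.160.0.0/12 (H0) depth=12
  ? 186.160.0.91  path d0:-→d1:-→d2:-→d3:-→d4:-→d5:-→d6:-→d7:-→d8:-→d9:-→d10:-→d11:-→d12:H0  best=H0
  ? 128.0.0.1  path d0:-→d1:-→d2:-→d3:-→d4:-→d5:-→d6:H1  best=H1
  ? 17.105.210.202  path d0:-→d1:-  best=no-route
  + 0.0.0.0/0 (H1) depth=0
  + 186.163.0.0/16 (H1) depth=16
  + 131.31.0.0/16 (H0) depth=16
  ? 114.122.212.209  path d0:H1→d1:-→d2:-→d3:-→d4:-→d5:-→d6:-→d7:-→d8:-→d9:-→d10:-→d11:-→d12:-→d13:-→d14:-→d15:-→d16:-→d17:-→d18:-→d19:-→d20:-→d21:-→d22:-→d23:-→d24:-→d25:-→d26:-→d27:-→d28:H2  best=H2
  ? 128.8.157.119  path d0:H1→d1:-→d2:-→d3:-→d4:-→d5:-→d6:H1  best=H1
  ? 186.163.0.8  path d0:H1→d1:-→d2:-→d3:-→d4:-→d5:-→d6:-→d7:-→d8:-→d9:-→d10:-→d11:-→d12:H0→d13:-→d14:-→d15:-→d16:H1  best=H1
  + 131.31.15.80/28 (H1) depth=28
  ? 114.122.212.211  path d0:H1→d1:-→d2:-→d3:-→d4:-→d5:-→d6:-→d7:-→d8:-→d9:-→d10:-→d11:-→d12:-→d13:-→d14:-→d15:-→d16:-→d17:-→d18:-→d19:-→d20:-→d21:-→d22:-→d23:-→d24:-→d25:-→d26:-→d27:-→d28:H2  best=H2
  del 186.163.0.0/16 (clear depth 16)
  + 0.0.0.0/0 (H1) depth=0
  + 186.163.184.224/28 (H2) depth=28
  + 186.163.176.0/20 (H2) depth=20
  ? 128.0.45.206  path d0:H1→d1:-→d2:-→d3:-→d4:-→d5:-→d6:H1  best=H1
  ? 186.160.0.4  path d0:H1→d1:-→d2:-→d3:-→d4:-→d5:-→d6:-→d7:-→d8:-→d9:-→d10:-→d11:-→d12:H0→d13:-→d14:-  best=H0
  del 186.163.184.224/28 (clear depth 28)
  ? 128.0.102.7  path d0:H1→d1:-→d2:-→d3:-→d4:-→d5:-→d6:H1  best=H1
  ? 128.0.2.14  path d0:H1→d1:-→d2:-→d3:-→d4:-→d5:-→d6:H1  best=H1
  + 114.122.0.0/16 (H0) depth=16
  + 131.31.15.64/27 (H1) depth=27
  + 131.31.15.0/24 (H0) depth=24
  + 0.0.0.0/0 (H0) depth=0
  + 131.31.8.0/21 (H2) depth=21
  ? 119.199.57.167  path d0:H0→d1:-→d2:-→d3:-→d4:-→d5:-  best=H0
  ? 131.31.15.65  path d0:H0→d1:-→d2:-→d3:-→d4:-→d5:-→d6:H1→d7:-→d8:-→d9:-→d10:-→d11:-→d12:-→d13:-→d14:-→d15:-→d16:H0→d17:-→d18:-→d19:-→d20:-→d21:H2→d22:-→d23:-→d24:H0→d25:-→d26:-→d27:H1  best=H1
  + 128.0.0.0/6 (H1) depth=6
  ? 186.161.253.15  path d0:H0→d1:-→d2:-→d3:-→d4:-→d5:-→d6:-→d7:-→d8:-→d9:-→d10:-→d11:-→d12:H0→d13:-→d14:-  best=H0
  ? 114.122.212.208  path d0:H0→d1:-→d2:-→d3:-→d4:-→d5:-→d6:-→d7:-→d8:-→d9:-→d10:-→d11:-→d12:-→d13:-→d14:-→d15:-→d16:H0→d17:-→d18:-→d19:-→d20:-→d21:-→d22:-→d23:-→d24:-→d25:-→d26:-→d27:-→d28:H2  best=H2

== LOOKUPS ==
["H0","H1","no-route","H2","H1","H1","H2","H1","H0","H1","H1","H0","H1","H0","H2"]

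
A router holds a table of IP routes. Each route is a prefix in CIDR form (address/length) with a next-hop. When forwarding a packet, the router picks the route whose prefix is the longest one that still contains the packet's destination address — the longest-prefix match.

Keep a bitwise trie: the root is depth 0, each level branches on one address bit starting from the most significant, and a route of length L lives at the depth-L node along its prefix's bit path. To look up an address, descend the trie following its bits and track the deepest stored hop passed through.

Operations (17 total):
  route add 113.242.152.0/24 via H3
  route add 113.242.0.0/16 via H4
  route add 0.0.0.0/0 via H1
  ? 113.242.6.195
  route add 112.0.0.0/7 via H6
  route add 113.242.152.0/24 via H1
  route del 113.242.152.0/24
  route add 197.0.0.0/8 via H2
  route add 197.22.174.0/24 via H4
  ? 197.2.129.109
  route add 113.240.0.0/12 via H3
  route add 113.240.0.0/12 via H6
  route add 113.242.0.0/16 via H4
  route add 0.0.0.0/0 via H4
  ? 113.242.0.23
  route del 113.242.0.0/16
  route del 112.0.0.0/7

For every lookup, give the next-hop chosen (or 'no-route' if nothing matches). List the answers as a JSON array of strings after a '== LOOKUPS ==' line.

Apply in order:
  + 113.242.152.0/24 (H3) depth=24
  + 113.242.0.0/16 (H4) depth=16
  + 0.0.0.0/0 (H1) depth=0
  ? 113.242.6.195  path d0:H1→d1:-→d2:-→d3:-→d4:-→d5:-→d6:-→d7:-→d8:-→d9:-→d10:-→d11:-→d12:-→d13:-→d14:-→d15:-→d16:H4  best=H4
  + 112.0.0.0/7 (H6) depth=7
  + 113.242.152.0/24 (H1) depth=24
  del 113.242.152.0/24 (clear depth 24)
  + 197.0.0.0/8 (H2) depth=8
  + 197.22.174.0/24 (H4) depth=24
  ? 197.2.129.109  path d0:H1→d1:-→d2:-→d3:-→d4:-→d5:-→d6:-→d7:-→d8:H2→d9:-→d10:-→d11:-  best=H2
  + 113.240.0.0/12 (H3) depth=12
  + 113.240.0.0/12 (H6) depth=12
  + 113.242.0.0/16 (H4) depth=16
  + 0.0.0.0/0 (H4) depth=0
  ? 113.242.0.23  path d0:H4→d1:-→d2:-→d3:-→d4:-→d5:-→d6:-→d7:H6→d8:-→d9:-→d10:-→d11:-→d12:H6→d13:-→d14:-→d15:-→d16:H4  best=H4
  del 113.242.0.0/16 (clear depth 16)
  del 112.0.0.0/7 (clear depth 7)

== LOOKUPS ==
["H4","H2","H4"]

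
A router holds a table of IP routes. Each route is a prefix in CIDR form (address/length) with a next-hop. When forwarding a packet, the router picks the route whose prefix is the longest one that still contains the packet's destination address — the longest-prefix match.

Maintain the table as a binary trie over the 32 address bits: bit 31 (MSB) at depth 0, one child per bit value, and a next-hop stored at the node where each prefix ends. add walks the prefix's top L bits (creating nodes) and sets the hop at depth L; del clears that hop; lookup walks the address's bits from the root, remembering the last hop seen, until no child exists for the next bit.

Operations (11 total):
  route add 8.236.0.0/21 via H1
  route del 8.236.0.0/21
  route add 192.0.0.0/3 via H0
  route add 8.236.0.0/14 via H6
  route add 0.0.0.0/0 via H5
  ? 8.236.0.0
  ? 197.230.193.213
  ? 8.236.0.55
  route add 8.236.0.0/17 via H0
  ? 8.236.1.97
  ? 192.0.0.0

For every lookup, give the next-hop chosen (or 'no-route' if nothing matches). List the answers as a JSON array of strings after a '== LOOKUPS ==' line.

Process each operation:
  add 8.236.0.0/21 -> H1 at depth 21
  del 8.236.0.0/21 (clear depth 21)
  add 192.0.0.0/3 -> H0 at depth 3
  add 8.236.0.0/14 -> H6 at depth 14
  add 0.0.0.0/0 -> H5 at depth 0
  ? 8.236.0.0  path d0:H5→d1:-→d2:-→d3:-→d4:-→d5:-→d6:-→d7:-→d8:-→d9:-→d10:-→d11:-→d12:-→d13:-→d14:H6→d15:-→d16:-→d17:-→d18:-→d19:-→d20:-→d21:-  best=H6
  ? 197.230.193.213  path d0:H5→d1:-→d2:-→d3:H0  best=H0
  ? 8.236.0.55  path d0:H5→d1:-→d2:-→d3:-→d4:-→d5:-→d6:-→d7:-→d8:-→d9:-→d10:-→d11:-→d12:-→d13:-→d14:H6→d15:-→d16:-→d17:-→d18:-→d19:-→d20:-→d21:-  best=H6
  add 8.236.0.0/17 -> H0 at depth 17
  ? 8.236.1.97  path d0:H5→d1:-→d2:-→d3:-→d4:-→d5:-→d6:-→d7:-→d8:-→d9:-→d10:-→d11:-→d12:-→d13:-→d14:H6→d15:-→d16:-→d17:H0→d18:-→d19:-→d20:-→d21:-  best=H0
  ? 192.0.0.0  path d0:H5→d1:-→d2:-→d3:H0  best=H0

== LOOKUPS ==
["H6","H0","H6","H0","H0"]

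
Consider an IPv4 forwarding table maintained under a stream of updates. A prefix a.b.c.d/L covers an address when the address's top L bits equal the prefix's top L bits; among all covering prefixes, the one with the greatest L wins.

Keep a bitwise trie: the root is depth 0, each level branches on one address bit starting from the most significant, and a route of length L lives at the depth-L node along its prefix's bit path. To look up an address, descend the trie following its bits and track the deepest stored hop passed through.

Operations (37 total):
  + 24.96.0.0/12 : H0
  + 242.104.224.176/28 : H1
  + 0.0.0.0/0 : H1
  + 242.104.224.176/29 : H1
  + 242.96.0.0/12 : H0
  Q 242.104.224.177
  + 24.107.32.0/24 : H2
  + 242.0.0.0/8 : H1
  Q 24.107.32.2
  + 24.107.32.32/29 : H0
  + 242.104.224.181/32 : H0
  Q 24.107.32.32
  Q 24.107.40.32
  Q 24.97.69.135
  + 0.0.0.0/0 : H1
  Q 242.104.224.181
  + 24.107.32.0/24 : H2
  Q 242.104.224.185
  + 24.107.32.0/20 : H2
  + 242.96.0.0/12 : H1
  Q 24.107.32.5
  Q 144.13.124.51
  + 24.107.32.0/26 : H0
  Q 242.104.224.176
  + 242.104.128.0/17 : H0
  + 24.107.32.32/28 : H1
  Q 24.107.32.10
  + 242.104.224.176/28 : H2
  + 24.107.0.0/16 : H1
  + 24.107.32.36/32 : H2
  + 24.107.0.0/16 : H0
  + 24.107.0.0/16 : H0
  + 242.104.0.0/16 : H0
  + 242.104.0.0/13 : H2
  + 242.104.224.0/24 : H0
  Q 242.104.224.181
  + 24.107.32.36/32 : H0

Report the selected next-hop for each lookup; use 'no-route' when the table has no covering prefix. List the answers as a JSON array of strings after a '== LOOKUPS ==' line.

Trace:
  add 24.96.0.0/12 -> H0 at depth 12
  add 242.104.224.176/28 -> H1 at depth 28
  add 0.0.0.0/0 -> H1 at depth 0
  add 242.104.224.176/29 -> H1 at depth 29
  add 242.96.0.0/12 -> H0 at depth 12
  lookup 242.104.224.177: bits 11110010011010001110000010110 walk d0:H1→d1:-→d2:-→d3:-→d4:-→d5:-→d6:-→d7:-→d8:-→d9:-→d10:-→d11:-→d12:H0→d13:-→d14:-→d15:-→d16:-→d17:-→d18:-→d19:-→d20:-→d21:-→d22:-→d23:-→d24:-→d25:-→d26:-→d27:-→d28:H1→d29:H1 -> H1
  add 24.107.32.0/24 -> H2 at depth 24
  add 242.0.0.0/8 -> H1 at depth 8
  lookup 24.107.32.2: bits 000110000110101100100000 walk d0:H1→d1:-→d2:-→d3:-→d4:-→d5:-→d6:-→d7:-→d8:-→d9:-→d10:-→d11:-→d12:H0→d13:-→d14:-→d15:-→d16:-→d17:-→d18:-→d19:-→d20:-→d21:-→d22:-→d23:-→d24:H2 -> H2
  add 24.107.32.32/29 -> H0 at depth 29
  add 242.104.224.181/32 -> H0 at depth 32
  lookup 24.107.32.32: bits 00011000011010110010000000100 walk d0:H1→d1:-→d2:-→d3:-→d4:-→d5:-→d6:-→d7:-→d8:-→d9:-→d10:-→d11:-→d12:H0→d13:-→d14:-→d15:-→d16:-→d17:-→d18:-→d19:-→d20:-→d21:-→d22:-→d23:-→d24:H2→d25:-→d26:-→d27:-→d28:-→d29:H0 -> H0
  lookup 24.107.40.32: bits 00011000011010110010 walk d0:H1→d1:-→d2:-→d3:-→d4:-→d5:-→d6:-→d7:-→d8:-→d9:-→d10:-→d11:-→d12:H0→d13:-→d14:-→d15:-→d16:-→d17:-→d18:-→d19:-→d20:- -> H0
  lookup 24.97.69.135: bits 000110000110 walk d0:H1→d1:-→d2:-→d3:-→d4:-→d5:-→d6:-→d7:-→d8:-→d9:-→d10:-→d11:-→d12:H0 -> H0
  add 0.0.0.0/0 -> H1 at depth 0
  lookup 242.104.224.181: bits 11110010011010001110000010110101 walk d0:H1→d1:-→d2:-→d3:-→d4:-→d5:-→d6:-→d7:-→d8:H1→d9:-→d10:-→d11:-→d12:H0→d13:-→d14:-→d15:-→d16:-→d17:-→d18:-→d19:-→d20:-→d21:-→d22:-→d23:-→d24:-→d25:-→d26:-→d27:-→d28:H1→d29:H1→d30:-→d31:-→d32:H0 -> H0
  add 24.107.32.0/24 -> H2 at depth 24
  lookup 242.104.224.185: bits 1111001001101000111000001011 walk d0:H1→d1:-→d2:-→d3:-→d4:-→d5:-→d6:-→d7:-→d8:H1→d9:-→d10:-→d11:-→d12:H0→d13:-→d14:-→d15:-→d16:-→d17:-→d18:-→d19:-→d20:-→d21:-→d22:-→d23:-→d24:-→d25:-→d26:-→d27:-→d28:H1 -> H1
  add 24.107.32.0/20 -> H2 at depth 20
  add 242.96.0.0/12 -> H1 at depth 12
  lookup 24.107.32.5: bits 00011000011010110010000000 walk d0:H1→d1:-→d2:-→d3:-→d4:-→d5:-→d6:-→d7:-→d8:-→d9:-→d10:-→d11:-→d12:H0→d13:-→d14:-→d15:-→d16:-→d17:-→d18:-→d19:-→d20:H2→d21:-→d22:-→d23:-→d24:H2→d25:-→d26:- -> H2
  lookup 144.13.124.51: bits 1 walk d0:H1→d1:- -> H1
  add 24.107.32.0/26 -> H0 at depth 26
  lookup 242.104.224.176: bits 11110010011010001110000010110 walk d0:H1→d1:-→d2:-→d3:-→d4:-→d5:-→d6:-→d7:-→d8:H1→d9:-→d10:-→d11:-→d12:H1→d13:-→d14:-→d15:-→d16:-→d17:-→d18:-→d19:-→d20:-→d21:-→d22:-→d23:-→d24:-→d25:-→d26:-→d27:-→d28:H1→d29:H1 -> H1
  add 242.104.128.0/17 -> H0 at depth 17
  add 24.107.32.32/28 -> H1 at depth 28
  lookup 24.107.32.10: bits 00011000011010110010000000 walk d0:H1→d1:-→d2:-→d3:-→d4:-→d5:-→d6:-→d7:-→d8:-→d9:-→d10:-→d11:-→d12:H0→d13:-→d14:-→d15:-→d16:-→d17:-→d18:-→d19:-→d20:H2→d21:-→d22:-→d23:-→d24:H2→d25:-→d26:H0 -> H0
  add 242.104.224.176/28 -> H2 at depth 28
  add 24.107.0.0/16 -> H1 at depth 16
  add 24.107.32.36/32 -> H2 at depth 32
  add 24.107.0.0/16 -> H0 at depth 16
  add 24.107.0.0/16 -> H0 at depth 16
  add 242.104.0.0/16 -> H0 at depth 16
  add 242.104.0.0/13 -> H2 at depth 13
  add 242.104.224.0/24 -> H0 at depth 24
  lookup 242.104.224.181: bits 11110010011010001110000010110101 walk d0:H1→d1:-→d2:-→d3:-→d4:-→d5:-→d6:-→d7:-→d8:H1→d9:-→d10:-→d11:-→d12:H1→d13:H2→d14:-→d15:-→d16:H0→d17:H0→d18:-→d19:-→d20:-→d21:-→d22:-→d23:-→d24:H0→d25:-→d26:-→d27:-→d28:H2→d29:H1→d30:-→d31:-→d32:H0 -> H0
  add 24.107.32.36/32 -> H0 at depth 32

== LOOKUPS ==
["H1","H2","H0","H0","H0","H0","H1","H2","H1","H1","H0","H0"]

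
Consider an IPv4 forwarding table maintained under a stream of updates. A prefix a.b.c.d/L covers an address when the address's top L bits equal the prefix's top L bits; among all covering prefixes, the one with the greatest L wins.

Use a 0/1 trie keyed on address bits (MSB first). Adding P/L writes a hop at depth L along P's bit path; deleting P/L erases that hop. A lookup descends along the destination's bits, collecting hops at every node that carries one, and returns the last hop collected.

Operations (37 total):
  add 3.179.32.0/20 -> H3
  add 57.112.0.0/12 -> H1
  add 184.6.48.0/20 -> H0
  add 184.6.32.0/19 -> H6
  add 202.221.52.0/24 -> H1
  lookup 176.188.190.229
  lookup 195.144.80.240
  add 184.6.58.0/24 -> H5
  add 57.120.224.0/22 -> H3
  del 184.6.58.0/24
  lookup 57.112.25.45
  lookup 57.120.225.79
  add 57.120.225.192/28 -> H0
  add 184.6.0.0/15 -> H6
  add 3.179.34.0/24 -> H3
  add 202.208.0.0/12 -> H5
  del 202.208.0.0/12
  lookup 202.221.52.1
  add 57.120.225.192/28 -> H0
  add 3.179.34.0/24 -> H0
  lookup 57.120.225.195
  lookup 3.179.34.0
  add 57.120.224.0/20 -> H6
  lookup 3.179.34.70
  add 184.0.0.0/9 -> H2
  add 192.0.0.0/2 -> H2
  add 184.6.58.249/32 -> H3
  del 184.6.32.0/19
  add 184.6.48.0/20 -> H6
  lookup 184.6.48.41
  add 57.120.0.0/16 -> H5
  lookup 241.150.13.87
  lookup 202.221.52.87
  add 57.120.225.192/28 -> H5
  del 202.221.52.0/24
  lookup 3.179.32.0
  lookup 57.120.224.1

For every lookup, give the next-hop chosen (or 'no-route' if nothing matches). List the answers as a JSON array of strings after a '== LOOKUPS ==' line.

Process each operation:
  add 3.179.32.0/20 -> H3 at depth 20
  add 57.112.0.0/12 -> H1 at depth 12
  add 184.6.48.0/20 -> H0 at depth 20
  add 184.6.32.0/19 -> H6 at depth 19
  add 202.221.52.0/24 -> H1 at depth 24
  ? 176.188.190.229  path d0:-→d1:-→d2:-→d3:-→d4:-  best=no-route
  ? 195.144.80.240  path d0:-→d1:-→d2:-→d3:-→d4:-  best=no-route
  add 184.6.58.0/24 -> H5 at depth 24
  add 57.120.224.0/22 -> H3 at depth 22
  del 184.6.58.0/24 (clear depth 24)
  ? 57.112.25.45  path d0:-→d1:-→d2:-→d3:-→d4:-→d5:-→d6:-→d7:-→d8:-→d9:-→d10:-→d11:-→d12:H1  best=H1
  ? 57.120.225.79  path d0:-→d1:-→d2:-→d3:-→d4:-→d5:-→d6:-→d7:-→d8:-→d9:-→d10:-→d11:-→d12:H1→d13:-→d14:-→d15:-→d16:-→d17:-→d18:-→d19:-→d20:-→d21:-→d22:H3  best=H3
  add 57.120.225.192/28 -> H0 at depth 28
  add 184.6.0.0/15 -> H6 at depth 15
  add 3.179.34.0/24 -> H3 at depth 24
  add 202.208.0.0/12 -> H5 at depth 12
  del 202.208.0.0/12 (clear depth 12)
  ? 202.221.52.1  path d0:-→d1:-→d2:-→d3:-→d4:-→d5:-→d6:-→d7:-→d8:-→d9:-→d10:-→d11:-→d12:-→d13:-→d14:-→d15:-→d16:-→d17:-→d18:-→d19:-→d20:-→d21:-→d22:-→d23:-→d24:H1  best=H1
  add 57.120.225.192/28 -> H0 at depth 28
  add 3.179.34.0/24 -> H0 at depth 24
  ? 57.120.225.195  path d0:-→d1:-→d2:-→d3:-→d4:-→d5:-→d6:-→d7:-→d8:-→d9:-→d10:-→d11:-→d12:H1→d13:-→d14:-→d15:-→d16:-→d17:-→d18:-→d19:-→d20:-→d21:-→d22:H3→d23:-→d24:-→d25:-→d26:-→d27:-→d28:H0  best=H0
  ? 3.179.34.0  path d0:-→d1:-→d2:-→d3:-→d4:-→d5:-→d6:-→d7:-→d8:-→d9:-→d10:-→d11:-→d12:-→d13:-→d14:-→d15:-→d16:-→d17:-→d18:-→d19:-→d20:H3→d21:-→d22:-→d23:-→d24:H0  best=H0
  add 57.120.224.0/20 -> H6 at depth 20
  ? 3.179.34.70  path d0:-→d1:-→d2:-→d3:-→d4:-→d5:-→d6:-→d7:-→d8:-→d9:-→d10:-→d11:-→d12:-→d13:-→d14:-→d15:-→d16:-→d17:-→d18:-→d19:-→d20:H3→d21:-→d22:-→d23:-→d24:H0  best=H0
  add 184.0.0.0/9 -> H2 at depth 9
  add 192.0.0.0/2 -> H2 at depth 2
  add 184.6.58.249/32 -> H3 at depth 32
  del 184.6.32.0/19 (clear depth 19)
  add 184.6.48.0/20 -> H6 at depth 20
  ? 184.6.48.41  path d0:-→d1:-→d2:-→d3:-→d4:-→d5:-→d6:-→d7:-→d8:-→d9:H2→d10:-→d11:-→d12:-→d13:-→d14:-→d15:H6→d16:-→d17:-→d18:-→d19:-→d20:H6  best=H6
  add 57.120.0.0/16 -> H5 at depth 16
  ? 241.150.13.87  path d0:-→d1:-→d2:H2  best=H2
  ? 202.221.52.87  path d0:-→d1:-→d2:H2→d3:-→d4:-→d5:-→d6:-→d7:-→d8:-→d9:-→d10:-→d11:-→d12:-→d13:-→d14:-→d15:-→d16:-→d17:-→d18:-→d19:-→d20:-→d21:-→d22:-→d23:-→d24:H1  best=H1
  add 57.120.225.192/28 -> H5 at depth 28
  del 202.221.52.0/24 (clear depth 24)
  ? 3.179.32.0  path d0:-→d1:-→d2:-→d3:-→d4:-→d5:-→d6:-→d7:-→d8:-→d9:-→d10:-→d11:-→d12:-→d13:-→d14:-→d15:-→d16:-→d17:-→d18:-→d19:-→d20:H3→d21:-→d22:-  best=H3
  ? 57.120.224.1  path d0:-→d1:-→d2:-→d3:-→d4:-→d5:-→d6:-→d7:-→d8:-→d9:-→d10:-→d11:-→d12:H1→d13:-→d14:-→d15:-→d16:H5→d17:-→d18:-→d19:-→d20:H6→d21:-→d22:H3→d23:-  best=H3

== LOOKUPS ==
["no-route","no-route","H1","H3","H1","H0","H0","H0","H6","H2","H1","H3","H3"]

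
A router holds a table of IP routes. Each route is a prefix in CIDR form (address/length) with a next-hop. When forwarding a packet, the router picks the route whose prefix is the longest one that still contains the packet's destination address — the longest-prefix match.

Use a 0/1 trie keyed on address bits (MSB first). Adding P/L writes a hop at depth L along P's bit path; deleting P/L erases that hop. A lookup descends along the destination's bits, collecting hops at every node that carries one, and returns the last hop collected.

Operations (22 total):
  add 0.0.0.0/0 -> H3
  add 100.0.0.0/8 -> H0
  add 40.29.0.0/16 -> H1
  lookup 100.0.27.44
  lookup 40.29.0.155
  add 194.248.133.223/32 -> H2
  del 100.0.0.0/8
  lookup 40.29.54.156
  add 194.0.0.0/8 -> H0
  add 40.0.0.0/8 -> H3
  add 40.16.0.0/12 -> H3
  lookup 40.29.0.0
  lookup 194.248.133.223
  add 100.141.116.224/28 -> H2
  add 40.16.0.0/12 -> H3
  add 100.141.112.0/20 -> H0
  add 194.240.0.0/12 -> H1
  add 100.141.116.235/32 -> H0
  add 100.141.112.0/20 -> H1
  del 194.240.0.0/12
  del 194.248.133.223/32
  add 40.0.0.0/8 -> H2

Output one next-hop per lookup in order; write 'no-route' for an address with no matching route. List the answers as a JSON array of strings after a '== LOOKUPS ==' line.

Apply in order:
  add 0.0.0.0/0 -> H3 at depth 0
  add 100.0.0.0/8 -> H0 at depth 8
  add 40.29.0.0/16 -> H1 at depth 16
  lookup 100.0.27.44: bits 01100100 walk d0:H3→d1:-→d2:-→d3:-→d4:-→d5:-→d6:-→d7:-→d8:H0 -> H0
  lookup 40.29.0.155: bits 0010100000011101 walk d0:H3→d1:-→d2:-→d3:-→d4:-→d5:-→d6:-→d7:-→d8:-→d9:-→d10:-→d11:-→d12:-→d13:-→d14:-→d15:-→d16:H1 -> H1
  add 194.248.133.223/32 -> H2 at depth 32
  - 100.0.0.0/8 clear@8
  lookup 40.29.54.156: bits 0010100000011101 walk d0:H3→d1:-→d2:-→d3:-→d4:-→d5:-→d6:-→d7:-→d8:-→d9:-→d10:-→d11:-→d12:-→d13:-→d14:-→d15:-→d16:H1 -> H1
  add 194.0.0.0/8 -> H0 at depth 8
  add 40.0.0.0/8 -> H3 at depth 8
  add 40.16.0.0/12 -> H3 at depth 12
  lookup 40.29.0.0: bits 0010100000011101 walk d0:H3→d1:-→d2:-→d3:-→d4:-→d5:-→d6:-→d7:-→d8:H3→d9:-→d10:-→d11:-→d12:H3→d13:-→d14:-→d15:-→d16:H1 -> H1
  lookup 194.248.133.223: bits 11000010111110001000010111011111 walk d0:H3→d1:-→d2:-→d3:-→d4:-→d5:-→d6:-→d7:-→d8:H0→d9:-→d10:-→d11:-→d12:-→d13:-→d14:-→d15:-→d16:-→d17:-→d18:-→d19:-→d20:-→d21:-→d22:-→d23:-→d24:-→d25:-→d26:-→d27:-→d28:-→d29:-→d30:-→d31:-→d32:H2 -> H2
  add 100.141.116.224/28 -> H2 at depth 28
  add 40.16.0.0/12 -> H3 at depth 12
  add 100.141.112.0/20 -> H0 at depth 20
  add 194.240.0.0/12 -> H1 at depth 12
  add 100.141.116.235/32 -> H0 at depth 32
  add 100.141.112.0/20 -> H1 at depth 20
  - 194.240.0.0/12 clear@12
  - 194.248.133.223/32 clear@32
  add 40.0.0.0/8 -> H2 at depth 8

== LOOKUPS ==
["H0","H1","H1","H1","H2"]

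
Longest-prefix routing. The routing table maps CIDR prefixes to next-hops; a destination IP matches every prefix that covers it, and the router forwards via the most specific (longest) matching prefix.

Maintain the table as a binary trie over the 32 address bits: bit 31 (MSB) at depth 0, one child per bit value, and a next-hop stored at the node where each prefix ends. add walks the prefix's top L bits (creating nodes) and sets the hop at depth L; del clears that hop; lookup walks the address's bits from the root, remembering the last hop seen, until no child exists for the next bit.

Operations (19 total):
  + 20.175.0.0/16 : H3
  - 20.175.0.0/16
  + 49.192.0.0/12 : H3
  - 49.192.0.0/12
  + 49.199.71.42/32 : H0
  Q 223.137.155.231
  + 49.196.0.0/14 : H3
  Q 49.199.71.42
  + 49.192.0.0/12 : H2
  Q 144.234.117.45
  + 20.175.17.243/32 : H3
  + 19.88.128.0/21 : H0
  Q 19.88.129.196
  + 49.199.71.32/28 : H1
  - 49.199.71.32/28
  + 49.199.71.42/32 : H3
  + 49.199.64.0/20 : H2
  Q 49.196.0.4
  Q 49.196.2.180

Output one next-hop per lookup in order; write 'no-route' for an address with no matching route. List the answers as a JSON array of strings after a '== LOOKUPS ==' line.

Apply in order:
  + 20.175.0.0/16 (H3) depth=16
  - 20.175.0.0/16 clear@16
  + 49.192.0.0/12 (H3) depth=12
  - 49.192.0.0/12 clear@12
  + 49.199.71.42/32 (H0) depth=32
  lookup 223.137.155.231: bits ε walk d0:- -> no-route
  + 49.196.0.0/14 (H3) depth=14
  lookup 49.199.71.42: bits 00110001110001110100011100101010 walk d0:-→d1:-→d2:-→d3:-→d4:-→d5:-→d6:-→d7:-→d8:-→d9:-→d10:-→d11:-→d12:-→d13:-→d14:H3→d15:-→d16:-→d17:-→d18:-→d19:-→d20:-→d21:-→d22:-→d23:-→d24:-→d25:-→d26:-→d27:-→d28:-→d29:-→d30:-→d31:-→d32:H0 -> H0
  + 49.192.0.0/12 (H2) depth=12
  lookup 144.234.117.45: bits ε walk d0:- -> no-route
  + 20.175.17.243/32 (H3) depth=32
  + 19.88.128.0/21 (H0) depth=21
  lookup 19.88.129.196: bits 000100110101100010000 walk d0:-→d1:-→d2:-→d3:-→d4:-→d5:-→d6:-→d7:-→d8:-→d9:-→d10:-→d11:-→d12:-→d13:-→d14:-→d15:-→d16:-→d17:-→d18:-→d19:-→d20:-→d21:H0 -> H0
  + 49.199.71.32/28 (H1) depth=28
  - 49.199.71.32/28 clear@28
  + 49.199.71.42/32 (H3) depth=32
  + 49.199.64.0/20 (H2) depth=20
  lookup 49.196.0.4: bits 00110001110001 walk d0:-→d1:-→d2:-→d3:-→d4:-→d5:-→d6:-→d7:-→d8:-→d9:-→d10:-→d11:-→d12:H2→d13:-→d14:H3 -> H3
  lookup 49.196.2.180: bits 00110001110001 walk d0:-→d1:-→d2:-→d3:-→d4:-→d5:-→d6:-→d7:-→d8:-→d9:-→d10:-→d11:-→d12:H2→d13:-→d14:H3 -> H3

== LOOKUPS ==
["no-route","H0","no-route","H0","H3","H3"]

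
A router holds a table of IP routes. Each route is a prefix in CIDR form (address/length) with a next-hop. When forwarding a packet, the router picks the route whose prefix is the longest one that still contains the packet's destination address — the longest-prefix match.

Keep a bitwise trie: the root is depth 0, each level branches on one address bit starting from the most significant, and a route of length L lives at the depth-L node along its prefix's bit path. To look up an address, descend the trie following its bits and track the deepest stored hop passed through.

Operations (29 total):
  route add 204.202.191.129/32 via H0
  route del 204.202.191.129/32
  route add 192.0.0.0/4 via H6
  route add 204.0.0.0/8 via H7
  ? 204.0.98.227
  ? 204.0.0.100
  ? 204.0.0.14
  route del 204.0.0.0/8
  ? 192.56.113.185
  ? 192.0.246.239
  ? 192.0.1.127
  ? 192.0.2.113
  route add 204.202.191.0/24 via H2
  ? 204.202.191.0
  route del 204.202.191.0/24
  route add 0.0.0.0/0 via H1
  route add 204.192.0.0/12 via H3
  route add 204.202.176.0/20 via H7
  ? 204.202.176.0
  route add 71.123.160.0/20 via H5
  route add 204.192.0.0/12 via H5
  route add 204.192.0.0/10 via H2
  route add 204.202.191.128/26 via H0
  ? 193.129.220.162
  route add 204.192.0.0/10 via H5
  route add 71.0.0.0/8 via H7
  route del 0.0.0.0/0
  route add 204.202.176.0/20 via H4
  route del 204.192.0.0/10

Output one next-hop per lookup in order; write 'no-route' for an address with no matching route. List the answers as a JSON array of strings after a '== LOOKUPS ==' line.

Apply in order:
  add 204.202.191.129/32 -> H0 at depth 32
  del 204.202.191.129/32 (clear depth 32)
  add 192.0.0.0/4 -> H6 at depth 4
  add 204.0.0.0/8 -> H7 at depth 8
  ? 204.0.98.227  path d0:-→d1:-→d2:-→d3:-→d4:H6→d5:-→d6:-→d7:-→d8:H7  best=H7
  ? 204.0.0.100  path d0:-→d1:-→d2:-→d3:-→d4:H6→d5:-→d6:-→d7:-→d8:H7  best=H7
  ? 204.0.0.14  path d0:-→d1:-→d2:-→d3:-→d4:H6→d5:-→d6:-→d7:-→d8:H7  best=H7
  del 204.0.0.0/8 (clear depth 8)
  ? 192.56.113.185  path d0:-→d1:-→d2:-→d3:-→d4:H6  best=H6
  ? 192.0.246.239  path d0:-→d1:-→d2:-→d3:-→d4:H6  best=H6
  ? 192.0.1.127  path d0:-→d1:-→d2:-→d3:-→d4:H6  best=H6
  ? 192.0.2.113  path d0:-→d1:-→d2:-→d3:-→d4:H6  best=H6
  add 204.202.191.0/24 -> H2 at depth 24
  ? 204.202.191.0  path d0:-→d1:-→d2:-→d3:-→d4:H6→d5:-→d6:-→d7:-→d8:-→d9:-→d10:-→d11:-→d12:-→d13:-→d14:-→d15:-→d16:-→d17:-→d18:-→d19:-→d20:-→d21:-→d22:-→d23:-→d24:H2  best=H2
  del 204.202.191.0/24 (clear depth 24)
  add 0.0.0.0/0 -> H1 at depth 0
  add 204.192.0.0/12 -> H3 at depth 12
  add 204.202.176.0/20 -> H7 at depth 20
  ? 204.202.176.0  path d0:H1→d1:-→d2:-→d3:-→d4:H6→d5:-→d6:-→d7:-→d8:-→d9:-→d10:-→d11:-→d12:H3→d13:-→d14:-→d15:-→d16:-→d17:-→d18:-→d19:-→d20:H7  best=H7
  add 71.123.160.0/20 -> H5 at depth 20
  add 204.192.0.0/12 -> H5 at depth 12
  add 204.192.0.0/10 -> H2 at depth 10
  add 204.202.191.128/26 -> H0 at depth 26
  ? 193.129.220.162  path d0:H1→d1:-→d2:-→d3:-→d4:H6  best=H6
  add 204.192.0.0/10 -> H5 at depth 10
  add 71.0.0.0/8 -> H7 at depth 8
  del 0.0.0.0/0 (clear depth 0)
  add 204.202.176.0/20 -> H4 at depth 20
  del 204.192.0.0/10 (clear depth 10)

== LOOKUPS ==
["H7","H7","H7","H6","H6","H6","H6","H2","H7","H6"]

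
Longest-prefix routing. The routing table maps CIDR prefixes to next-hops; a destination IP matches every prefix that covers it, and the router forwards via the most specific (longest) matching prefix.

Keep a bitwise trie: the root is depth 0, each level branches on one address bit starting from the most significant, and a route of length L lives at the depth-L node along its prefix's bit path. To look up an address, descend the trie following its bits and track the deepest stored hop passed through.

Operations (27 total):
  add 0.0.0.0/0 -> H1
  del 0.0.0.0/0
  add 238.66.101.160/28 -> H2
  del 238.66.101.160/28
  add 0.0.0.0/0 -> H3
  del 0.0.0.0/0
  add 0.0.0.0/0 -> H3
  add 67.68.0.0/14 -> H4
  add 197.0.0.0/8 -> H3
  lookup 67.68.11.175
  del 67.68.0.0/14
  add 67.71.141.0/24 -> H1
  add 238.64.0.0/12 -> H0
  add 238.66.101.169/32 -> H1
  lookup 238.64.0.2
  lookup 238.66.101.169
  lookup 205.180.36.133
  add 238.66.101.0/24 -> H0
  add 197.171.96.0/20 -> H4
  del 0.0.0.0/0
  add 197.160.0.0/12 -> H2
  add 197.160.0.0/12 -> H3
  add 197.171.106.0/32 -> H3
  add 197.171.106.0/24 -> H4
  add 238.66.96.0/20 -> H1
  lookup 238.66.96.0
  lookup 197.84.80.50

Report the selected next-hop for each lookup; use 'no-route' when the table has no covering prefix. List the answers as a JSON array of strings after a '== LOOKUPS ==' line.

Trace:
  + 0.0.0.0/0 (H1) depth=0
  del 0.0.0.0/0 (clear depth 0)
  + 238.66.101.160/28 (H2) depth=28
  del 238.66.101.160/28 (clear depth 28)
  + 0.0.0.0/0 (H3) depth=0
  del 0.0.0.0/0 (clear depth 0)
  + 0.0.0.0/0 (H3) depth=0
  + 67.68.0.0/14 (H4) depth=14
  + 197.0.0.0/8 (H3) depth=8
  ? 67.68.11.175  path d0:H3→d1:-→d2:-→d3:-→d4:-→d5:-→d6:-→d7:-→d8:-→d9:-→d10:-→d11:-→d12:-→d13:-→d14:H4  best=H4
  del 67.68.0.0/14 (clear depth 14)
  + 67.71.141.0/24 (H1) depth=24
  + 238.64.0.0/12 (H0) depth=12
  + 238.66.101.169/32 (H1) depth=32
  ? 238.64.0.2  path d0:H3→d1:-→d2:-→d3:-→d4:-→d5:-→d6:-→d7:-→d8:-→d9:-→d10:-→d11:-→d12:H0→d13:-→d14:-  best=H0
  ? 238.66.101.169  path d0:H3→d1:-→d2:-→d3:-→d4:-→d5:-→d6:-→d7:-→d8:-→d9:-→d10:-→d11:-→d12:H0→d13:-→d14:-→d15:-→d16:-→d17:-→d18:-→d19:-→d20:-→d21:-→d22:-→d23:-→d24:-→d25:-→d26:-→d27:-→d28:-→d29:-→d30:-→d31:-→d32:H1  best=H1
  ? 205.180.36.133  path d0:H3→d1:-→d2:-→d3:-→d4:-  best=H3
  + 238.66.101.0/24 (H0) depth=24
  + 197.171.96.0/20 (H4) depth=20
  del 0.0.0.0/0 (clear depth 0)
  + 197.160.0.0/12 (H2) depth=12
  + 197.160.0.0/12 (H3) depth=12
  + 197.171.106.0/32 (H3) depth=32
  + 197.171.106.0/24 (H4) depth=24
  + 238.66.96.0/20 (H1) depth=20
  ? 238.66.96.0  path d0:-→d1:-→d2:-→d3:-→d4:-→d5:-→d6:-→d7:-→d8:-→d9:-→d10:-→d11:-→d12:H0→d13:-→d14:-→d15:-→d16:-→d17:-→d18:-→d19:-→d20:H1→d21:-  best=H1
  ? 197.84.80.50  path d0:-→d1:-→d2:-→d3:-→d4:-→d5:-→d6:-→d7:-→d8:H3  best=H3

== LOOKUPS ==
["H4","H0","H1","H3","H1","H3"]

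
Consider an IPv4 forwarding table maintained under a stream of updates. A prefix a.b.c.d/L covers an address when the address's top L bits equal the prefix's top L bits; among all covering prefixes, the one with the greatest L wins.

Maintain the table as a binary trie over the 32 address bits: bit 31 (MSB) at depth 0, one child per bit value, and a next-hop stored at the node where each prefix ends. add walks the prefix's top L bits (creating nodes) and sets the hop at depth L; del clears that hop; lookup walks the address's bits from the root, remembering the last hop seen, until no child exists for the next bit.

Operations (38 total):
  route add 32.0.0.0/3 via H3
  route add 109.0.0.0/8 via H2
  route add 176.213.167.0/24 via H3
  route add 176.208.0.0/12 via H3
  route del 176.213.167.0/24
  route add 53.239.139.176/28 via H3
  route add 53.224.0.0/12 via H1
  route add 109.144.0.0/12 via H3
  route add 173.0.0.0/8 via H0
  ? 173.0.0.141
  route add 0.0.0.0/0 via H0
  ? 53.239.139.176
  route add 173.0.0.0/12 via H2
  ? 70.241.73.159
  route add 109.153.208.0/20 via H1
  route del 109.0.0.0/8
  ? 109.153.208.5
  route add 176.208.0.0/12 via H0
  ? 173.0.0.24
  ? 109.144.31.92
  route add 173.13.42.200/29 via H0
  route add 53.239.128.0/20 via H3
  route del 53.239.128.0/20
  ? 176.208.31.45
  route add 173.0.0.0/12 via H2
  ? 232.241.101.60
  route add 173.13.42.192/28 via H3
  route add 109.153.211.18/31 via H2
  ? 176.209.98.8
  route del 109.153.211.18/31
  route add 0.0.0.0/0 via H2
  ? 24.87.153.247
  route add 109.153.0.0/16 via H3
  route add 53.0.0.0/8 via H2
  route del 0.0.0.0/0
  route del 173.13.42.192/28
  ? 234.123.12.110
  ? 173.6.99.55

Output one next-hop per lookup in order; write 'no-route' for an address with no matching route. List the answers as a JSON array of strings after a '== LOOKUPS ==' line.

Process each operation:
  add 32.0.0.0/3 -> H3 at depth 3
  add 109.0.0.0/8 -> H2 at depth 8
  add 176.213.167.0/24 -> H3 at depth 24
  add 176.208.0.0/12 -> H3 at depth 12
  del 176.213.167.0/24 (clear depth 24)
  add 53.239.139.176/28 -> H3 at depth 28
  add 53.224.0.0/12 -> H1 at depth 12
  add 109.144.0.0/12 -> H3 at depth 12
  add 173.0.0.0/8 -> H0 at depth 8
  Q 173.0.0.141: descend 10101101 ; hops seen [H0] ; pick H0
  add 0.0.0.0/0 -> H0 at depth 0
  Q 53.239.139.176: descend 0011010111101111100010111011 ; hops seen [H0,H3,H1,H3] ; pick H3
  add 173.0.0.0/12 -> H2 at depth 12
  Q 70.241.73.159: descend 01 ; hops seen [H0] ; pick H0
  add 109.153.208.0/20 -> H1 at depth 20
  del 109.0.0.0/8 (clear depth 8)
  Q 109.153.208.5: descend 01101101100110011101 ; hops seen [H0,H3,H1] ; pick H1
  add 176.208.0.0/12 -> H0 at depth 12
  Q 173.0.0.24: descend 101011010000 ; hops seen [H0,H0,H2] ; pick H2
  Q 109.144.31.92: descend 011011011001 ; hops seen [H0,H3] ; pick H3
  add 173.13.42.200/29 -> H0 at depth 29
  add 53.239.128.0/20 -> H3 at depth 20
  del 53.239.128.0/20 (clear depth 20)
  Q 176.208.31.45: descend 1011000011010 ; hops seen [H0,H0] ; pick H0
  add 173.0.0.0/12 -> H2 at depth 12
  Q 232.241.101.60: descend 1 ; hops seen [H0] ; pick H0
  add 173.13.42.192/28 -> H3 at depth 28
  add 109.153.211.18/31 -> H2 at depth 31
  Q 176.209.98.8: descend 1011000011010 ; hops seen [H0,H0] ; pick H0
  del 109.153.211.18/31 (clear depth 31)
  add 0.0.0.0/0 -> H2 at depth 0
  Q 24.87.153.247: descend 00 ; hops seen [H2] ; pick H2
  add 109.153.0.0/16 -> H3 at depth 16
  add 53.0.0.0/8 -> H2 at depth 8
  del 0.0.0.0/0 (clear depth 0)
  del 173.13.42.192/28 (clear depth 28)
  Q 234.123.12.110: descend 1 ; hops seen [∅] ; pick no-route
  Q 173.6.99.55: descend 101011010000 ; hops seen [H0,H2] ; pick H2

== LOOKUPS ==
["H0","H3","H0","H1","H2","H3","H0","H0","H0","H2","no-route","H2"]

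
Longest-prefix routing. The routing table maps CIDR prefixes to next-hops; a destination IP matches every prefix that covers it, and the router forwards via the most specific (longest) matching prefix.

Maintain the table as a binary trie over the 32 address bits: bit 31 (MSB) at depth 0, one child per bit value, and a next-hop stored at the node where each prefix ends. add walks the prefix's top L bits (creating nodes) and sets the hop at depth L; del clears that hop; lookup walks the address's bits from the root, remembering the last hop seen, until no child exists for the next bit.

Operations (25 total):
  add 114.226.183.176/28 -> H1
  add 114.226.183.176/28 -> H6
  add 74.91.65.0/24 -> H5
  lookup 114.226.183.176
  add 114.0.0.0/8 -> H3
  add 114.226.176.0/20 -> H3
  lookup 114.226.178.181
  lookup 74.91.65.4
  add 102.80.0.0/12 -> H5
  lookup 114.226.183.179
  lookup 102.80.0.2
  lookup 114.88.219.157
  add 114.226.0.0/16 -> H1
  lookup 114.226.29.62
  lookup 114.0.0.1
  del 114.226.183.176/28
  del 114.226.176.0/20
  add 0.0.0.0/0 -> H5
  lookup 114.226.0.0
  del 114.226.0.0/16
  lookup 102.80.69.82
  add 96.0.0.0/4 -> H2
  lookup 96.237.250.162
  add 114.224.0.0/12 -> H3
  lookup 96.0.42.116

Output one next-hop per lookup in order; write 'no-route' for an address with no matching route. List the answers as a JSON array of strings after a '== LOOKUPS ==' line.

Trace:
  add 114.226.183.176/28 -> H1 at depth 28
  add 114.226.183.176/28 -> H6 at depth 28
  add 74.91.65.0/24 -> H5 at depth 24
  Q 114.226.183.176: descend 0111001011100010101101111011 ; hops seen [H6] ; pick H6
  add 114.0.0.0/8 -> H3 at depth 8
  add 114.226.176.0/20 -> H3 at depth 20
  Q 114.226.178.181: descend 011100101110001010110 ; hops seen [H3,H3] ; pick H3
  Q 74.91.65.4: descend 010010100101101101000001 ; hops seen [H5] ; pick H5
  add 102.80.0.0/12 -> H5 at depth 12
  Q 114.226.183.179: descend 0111001011100010101101111011 ; hops seen [H3,H3,H6] ; pick H6
  Q 102.80.0.2: descend 011001100101 ; hops seen [H5] ; pick H5
  Q 114.88.219.157: descend 01110010 ; hops seen [H3] ; pick H3
  add 114.226.0.0/16 -> H1 at depth 16
  Q 114.226.29.62: descend 0111001011100010 ; hops seen [H3,H1] ; pick H1
  Q 114.0.0.1: descend 01110010 ; hops seen [H3] ; pick H3
  del 114.226.183.176/28 (clear depth 28)
  del 114.226.176.0/20 (clear depth 20)
  add 0.0.0.0/0 -> H5 at depth 0
  Q 114.226.0.0: descend 0111001011100010 ; hops seen [H5,H3,H1] ; pick H1
  del 114.226.0.0/16 (clear depth 16)
  Q 102.80.69.82: descend 011001100101 ; hops seen [H5,H5] ; pick H5
  add 96.0.0.0/4 -> H2 at depth 4
  Q 96.237.250.162: descend 01100 ; hops seen [H5,H2] ; pick H2
  add 114.224.0.0/12 -> H3 at depth 12
  Q 96.0.42.116: descend 01100 ; hops seen [H5,H2] ; pick H2

== LOOKUPS ==
["H6","H3","H5","H6","H5","H3","H1","H3","H1","H5","H2","H2"]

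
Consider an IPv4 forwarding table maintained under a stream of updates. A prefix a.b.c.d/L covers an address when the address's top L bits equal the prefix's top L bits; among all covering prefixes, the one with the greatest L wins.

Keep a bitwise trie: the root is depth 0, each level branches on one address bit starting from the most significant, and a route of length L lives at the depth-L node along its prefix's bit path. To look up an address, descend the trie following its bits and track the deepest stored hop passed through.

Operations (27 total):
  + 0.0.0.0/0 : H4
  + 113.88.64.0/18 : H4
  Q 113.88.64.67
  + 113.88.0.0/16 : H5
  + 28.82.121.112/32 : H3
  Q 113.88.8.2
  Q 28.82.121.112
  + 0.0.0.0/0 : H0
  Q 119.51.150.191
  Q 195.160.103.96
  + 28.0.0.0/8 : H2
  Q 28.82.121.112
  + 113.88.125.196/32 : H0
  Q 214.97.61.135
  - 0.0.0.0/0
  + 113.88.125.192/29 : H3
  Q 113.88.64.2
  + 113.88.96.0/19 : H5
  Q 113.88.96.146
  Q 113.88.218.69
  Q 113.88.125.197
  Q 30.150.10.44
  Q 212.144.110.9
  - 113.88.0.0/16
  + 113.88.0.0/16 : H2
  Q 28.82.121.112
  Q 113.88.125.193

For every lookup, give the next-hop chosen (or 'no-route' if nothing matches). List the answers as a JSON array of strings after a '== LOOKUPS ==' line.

Apply in order:
  add 0.0.0.0/0 -> H4 at depth 0
  add 113.88.64.0/18 -> H4 at depth 18
  ? 113.88.64.67  path d0:H4→d1:-→d2:-→d3:-→d4:-→d5:-→d6:-→d7:-→d8:-→d9:-→d10:-→d11:-→d12:-→d13:-→d14:-→d15:-→d16:-→d17:-→d18:H4  best=H4
  add 113.88.0.0/16 -> H5 at depth 16
  add 28.82.121.112/32 -> H3 at depth 32
  ? 113.88.8.2  path d0:H4→d1:-→d2:-→d3:-→d4:-→d5:-→d6:-→d7:-→d8:-→d9:-→d10:-→d11:-→d12:-→d13:-→d14:-→d15:-→d16:H5→d17:-  best=H5
  ? 28.82.121.112  path d0:H4→d1:-→d2:-→d3:-→d4:-→d5:-→d6:-→d7:-→d8:-→d9:-→d10:-→d11:-→d12:-→d13:-→d14:-→d15:-→d16:-→d17:-→d18:-→d19:-→d20:-→d21:-→d22:-→d23:-→d24:-→d25:-→d26:-→d27:-→d28:-→d29:-→d30:-→d31:-→d32:H3  best=H3
  add 0.0.0.0/0 -> H0 at depth 0
  ? 119.51.150.191  path d0:H0→d1:-→d2:-→d3:-→d4:-→d5:-  best=H0
  ? 195.160.103.96  path d0:H0  best=H0
  add 28.0.0.0/8 -> H2 at depth 8
  ? 28.82.121.112  path d0:H0→d1:-→d2:-→d3:-→d4:-→d5:-→d6:-→d7:-→d8:H2→d9:-→d10:-→d11:-→d12:-→d13:-→d14:-→d15:-→d16:-→d17:-→d18:-→d19:-→d20:-→d21:-→d22:-→d23:-→d24:-→d25:-→d26:-→d27:-→d28:-→d29:-→d30:-→d31:-→d32:H3  best=H3
  add 113.88.125.196/32 -> H0 at depth 32
  ? 214.97.61.135  path d0:H0  best=H0
  - 0.0.0.0/0 clear@0
  add 113.88.125.192/29 -> H3 at depth 29
  ? 113.88.64.2  path d0:-→d1:-→d2:-→d3:-→d4:-→d5:-→d6:-→d7:-→d8:-→d9:-→d10:-→d11:-→d12:-→d13:-→d14:-→d15:-→d16:H5→d17:-→d18:H4  best=H4
  add 113.88.96.0/19 -> H5 at depth 19
  ? 113.88.96.146  path d0:-→d1:-→d2:-→d3:-→d4:-→d5:-→d6:-→d7:-→d8:-→d9:-→d10:-→d11:-→d12:-→d13:-→d14:-→d15:-→d16:H5→d17:-→d18:H4→d19:H5  best=H5
  ? 113.88.218.69  path d0:-→d1:-→d2:-→d3:-→d4:-→d5:-→d6:-→d7:-→d8:-→d9:-→d10:-→d11:-→d12:-→d13:-→d14:-→d15:-→d16:H5  best=H5
  ? 113.88.125.197  path d0:-→d1:-→d2:-→d3:-→d4:-→d5:-→d6:-→d7:-→d8:-→d9:-→d10:-→d11:-→d12:-→d13:-→d14:-→d15:-→d16:H5→d17:-→d18:H4→d19:H5→d20:-→d21:-→d22:-→d23:-→d24:-→d25:-→d26:-→d27:-→d28:-→d29:H3→d30:-→d31:-  best=H3
  ? 30.150.10.44  path d0:-→d1:-→d2:-→d3:-→d4:-→d5:-→d6:-  best=no-route
  ? 212.144.110.9  path d0:-  best=no-route
  - 113.88.0.0/16 clear@16
  add 113.88.0.0/16 -> H2 at depth 16
  ? 28.82.121.112  path d0:-→d1:-→d2:-→d3:-→d4:-→d5:-→d6:-→d7:-→d8:H2→d9:-→d10:-→d11:-→d12:-→d13:-→d14:-→d15:-→d16:-→d17:-→d18:-→d19:-→d20:-→d21:-→d22:-→d23:-→d24:-→d25:-→d26:-→d27:-→d28:-→d29:-→d30:-→d31:-→d32:H3  best=H3
  ? 113.88.125.193  path d0:-→d1:-→d2:-→d3:-→d4:-→d5:-→d6:-→d7:-→d8:-→d9:-→d10:-→d11:-→d12:-→d13:-→d14:-→d15:-→d16:H2→d17:-→d18:H4→d19:H5→d20:-→d21:-→d22:-→d23:-→d24:-→d25:-→d26:-→d27:-→d28:-→d29:H3  best=H3

== LOOKUPS ==
["H4","H5","H3","H0","H0","H3","H0","H4","H5","H5","H3","no-route","no-route","H3","H3"]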